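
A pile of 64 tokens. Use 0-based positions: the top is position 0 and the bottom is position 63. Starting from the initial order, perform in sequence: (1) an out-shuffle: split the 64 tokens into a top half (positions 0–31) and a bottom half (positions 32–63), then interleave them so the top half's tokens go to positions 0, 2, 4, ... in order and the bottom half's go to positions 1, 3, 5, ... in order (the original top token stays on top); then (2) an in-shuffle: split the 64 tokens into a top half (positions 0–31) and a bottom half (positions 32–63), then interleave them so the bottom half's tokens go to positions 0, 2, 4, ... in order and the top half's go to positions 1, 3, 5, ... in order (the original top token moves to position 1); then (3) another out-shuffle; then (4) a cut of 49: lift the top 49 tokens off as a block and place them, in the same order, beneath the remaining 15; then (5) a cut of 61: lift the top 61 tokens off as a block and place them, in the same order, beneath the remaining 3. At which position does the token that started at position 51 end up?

Track the token from position 51 forward through each operation:
  after op 1 (out-shuffle): 51 → 39
  after op 2 (in-shuffle): 39 → 14
  after op 3 (out-shuffle): 14 → 28
  after op 4 (cut 49): 28 → 43
  after op 5 (cut 61): 43 → 46

46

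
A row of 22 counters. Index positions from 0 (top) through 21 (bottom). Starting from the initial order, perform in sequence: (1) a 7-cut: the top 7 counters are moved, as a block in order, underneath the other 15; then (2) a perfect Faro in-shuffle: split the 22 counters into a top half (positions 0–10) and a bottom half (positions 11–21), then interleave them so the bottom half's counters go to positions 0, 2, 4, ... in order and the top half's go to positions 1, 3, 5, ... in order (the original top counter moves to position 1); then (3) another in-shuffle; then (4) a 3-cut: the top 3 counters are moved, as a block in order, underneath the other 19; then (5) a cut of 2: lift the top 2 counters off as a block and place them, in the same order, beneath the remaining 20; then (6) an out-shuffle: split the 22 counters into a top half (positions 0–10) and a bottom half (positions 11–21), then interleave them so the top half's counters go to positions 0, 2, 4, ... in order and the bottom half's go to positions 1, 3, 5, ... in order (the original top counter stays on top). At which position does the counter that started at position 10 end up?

Track the counter from position 10 forward through each operation:
  after op 1 (cut 7): 10 → 3
  after op 2 (in-shuffle): 3 → 7
  after op 3 (in-shuffle): 7 → 15
  after op 4 (cut 3): 15 → 12
  after op 5 (cut 2): 12 → 10
  after op 6 (out-shuffle): 10 → 20

20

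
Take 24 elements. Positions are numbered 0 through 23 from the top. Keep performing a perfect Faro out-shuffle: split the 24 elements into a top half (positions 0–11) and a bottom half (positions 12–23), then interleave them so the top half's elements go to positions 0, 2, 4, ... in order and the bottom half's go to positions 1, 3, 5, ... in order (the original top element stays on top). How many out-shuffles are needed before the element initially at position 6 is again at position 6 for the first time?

11

Follow position 6 under repeated out-shuffles:
6 → 12 → 1 → 2 → 4 → 8 → 16 → 9 → 18 → 13 → 3 → 6
It first returns after 11 out-shuffles.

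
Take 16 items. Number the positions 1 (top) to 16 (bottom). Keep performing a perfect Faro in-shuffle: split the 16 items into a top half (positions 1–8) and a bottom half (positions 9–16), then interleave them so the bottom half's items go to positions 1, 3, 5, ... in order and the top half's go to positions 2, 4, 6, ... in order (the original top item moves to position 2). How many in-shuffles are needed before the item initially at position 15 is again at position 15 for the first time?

Follow position 15 under repeated in-shuffles:
15 → 13 → 9 → 1 → 2 → 4 → 8 → 16 → 15
It first returns after 8 in-shuffles.

8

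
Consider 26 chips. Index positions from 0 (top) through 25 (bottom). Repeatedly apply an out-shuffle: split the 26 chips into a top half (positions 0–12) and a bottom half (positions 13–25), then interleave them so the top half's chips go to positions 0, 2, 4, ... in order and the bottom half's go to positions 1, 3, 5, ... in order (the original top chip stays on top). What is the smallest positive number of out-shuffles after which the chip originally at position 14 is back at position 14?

Follow position 14 under repeated out-shuffles:
14 → 3 → 6 → 12 → 24 → 23 → 21 → 17 → 9 → 18 → 11 → 22 → 19 → 13 → 1 → 2 → 4 → 8 → 16 → 7 → 14
It first returns after 20 out-shuffles.

20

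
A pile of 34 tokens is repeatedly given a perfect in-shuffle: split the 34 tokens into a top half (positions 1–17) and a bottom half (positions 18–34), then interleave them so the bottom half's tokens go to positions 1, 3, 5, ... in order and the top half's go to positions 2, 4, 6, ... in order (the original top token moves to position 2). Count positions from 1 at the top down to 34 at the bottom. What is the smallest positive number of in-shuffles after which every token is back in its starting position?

12

The in-shuffle permutes the 34 positions with cycle lengths [3, 3, 4, 12, 12].
Every token is home exactly when every cycle has completed a whole number of laps, i.e. after lcm(3, 4, 12) = 12 in-shuffles.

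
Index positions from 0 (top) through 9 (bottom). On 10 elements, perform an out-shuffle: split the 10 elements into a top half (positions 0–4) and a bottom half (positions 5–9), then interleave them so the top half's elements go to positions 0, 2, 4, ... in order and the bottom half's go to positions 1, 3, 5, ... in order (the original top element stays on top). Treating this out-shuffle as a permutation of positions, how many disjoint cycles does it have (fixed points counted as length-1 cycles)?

4

Trace each unvisited position around until it returns:
(0) (1 2 4 8 7 5) (3 6) (9)
4 cycles in total.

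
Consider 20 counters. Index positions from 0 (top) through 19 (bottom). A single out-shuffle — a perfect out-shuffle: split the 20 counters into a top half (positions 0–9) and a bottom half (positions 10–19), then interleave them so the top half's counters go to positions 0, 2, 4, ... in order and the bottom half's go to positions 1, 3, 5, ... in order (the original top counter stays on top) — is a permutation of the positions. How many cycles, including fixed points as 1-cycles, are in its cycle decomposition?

Trace each unvisited position around until it returns:
(0) (1 2 4 8 16 13 ... len 18) (19)
3 cycles in total.

3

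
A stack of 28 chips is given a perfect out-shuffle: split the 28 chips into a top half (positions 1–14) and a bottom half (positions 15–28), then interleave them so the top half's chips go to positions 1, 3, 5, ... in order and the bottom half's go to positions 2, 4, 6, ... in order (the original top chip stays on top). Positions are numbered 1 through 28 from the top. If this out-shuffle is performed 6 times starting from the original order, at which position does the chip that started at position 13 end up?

Track the chip's position through each out-shuffle:
13 → 25 → 22 → 16 → 4 → 7 → 13

13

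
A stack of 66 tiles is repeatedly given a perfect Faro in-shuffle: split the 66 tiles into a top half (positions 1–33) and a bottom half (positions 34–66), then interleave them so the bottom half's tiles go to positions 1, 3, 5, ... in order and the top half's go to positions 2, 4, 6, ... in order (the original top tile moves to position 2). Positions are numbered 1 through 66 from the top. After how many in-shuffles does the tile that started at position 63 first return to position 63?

66

Follow position 63 under repeated in-shuffles:
63 → 59 → 51 → 35 → 3 → 6 → 12 → 24 → ... → 63 (length 66)
It first returns after 66 in-shuffles.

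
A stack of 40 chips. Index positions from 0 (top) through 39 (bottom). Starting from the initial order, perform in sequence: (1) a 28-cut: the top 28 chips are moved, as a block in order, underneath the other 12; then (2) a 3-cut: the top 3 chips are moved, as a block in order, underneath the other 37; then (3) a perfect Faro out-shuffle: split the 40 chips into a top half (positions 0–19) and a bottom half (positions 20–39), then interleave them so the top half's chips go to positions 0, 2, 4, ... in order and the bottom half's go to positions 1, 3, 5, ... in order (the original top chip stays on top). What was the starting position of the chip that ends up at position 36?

9

Undo the operations in reverse order, starting from position 36:
  undo op 3 (out-shuffle, from top half): 36 ← 18
  undo op 2 (cut 3): 18 ← 21
  undo op 1 (cut 28): 21 ← 9
So the chip at position 36 came from original position 9.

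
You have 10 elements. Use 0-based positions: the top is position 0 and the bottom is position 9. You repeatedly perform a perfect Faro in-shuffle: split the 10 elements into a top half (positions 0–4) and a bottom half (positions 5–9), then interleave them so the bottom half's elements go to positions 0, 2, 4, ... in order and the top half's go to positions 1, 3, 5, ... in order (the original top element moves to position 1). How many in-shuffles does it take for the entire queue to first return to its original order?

10

The in-shuffle permutes the 10 positions with cycle lengths [10].
Every element is home exactly when every cycle has completed a whole number of laps, i.e. after lcm(10) = 10 in-shuffles.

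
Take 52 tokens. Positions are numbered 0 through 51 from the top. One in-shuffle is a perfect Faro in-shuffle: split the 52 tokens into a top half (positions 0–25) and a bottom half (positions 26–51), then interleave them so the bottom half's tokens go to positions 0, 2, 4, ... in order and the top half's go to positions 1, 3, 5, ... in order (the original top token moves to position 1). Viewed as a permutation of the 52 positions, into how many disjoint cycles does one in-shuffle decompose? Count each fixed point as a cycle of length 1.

Trace each unvisited position around until it returns:
(0 1 3 7 15 31 ... len 52)
1 cycle in total.

1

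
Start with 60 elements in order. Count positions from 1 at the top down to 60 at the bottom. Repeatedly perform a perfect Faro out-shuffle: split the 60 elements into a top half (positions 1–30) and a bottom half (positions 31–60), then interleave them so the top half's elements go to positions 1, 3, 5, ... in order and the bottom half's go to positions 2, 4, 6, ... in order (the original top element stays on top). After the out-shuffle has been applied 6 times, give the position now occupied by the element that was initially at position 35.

53

Track the element's position through each out-shuffle:
35 → 10 → 19 → 37 → 14 → 27 → 53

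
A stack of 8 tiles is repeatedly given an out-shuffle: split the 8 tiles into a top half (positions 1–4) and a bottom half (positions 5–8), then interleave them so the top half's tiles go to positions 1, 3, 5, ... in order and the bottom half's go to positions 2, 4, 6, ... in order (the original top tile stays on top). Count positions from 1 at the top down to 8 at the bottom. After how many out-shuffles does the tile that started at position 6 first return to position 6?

3

Follow position 6 under repeated out-shuffles:
6 → 4 → 7 → 6
It first returns after 3 out-shuffles.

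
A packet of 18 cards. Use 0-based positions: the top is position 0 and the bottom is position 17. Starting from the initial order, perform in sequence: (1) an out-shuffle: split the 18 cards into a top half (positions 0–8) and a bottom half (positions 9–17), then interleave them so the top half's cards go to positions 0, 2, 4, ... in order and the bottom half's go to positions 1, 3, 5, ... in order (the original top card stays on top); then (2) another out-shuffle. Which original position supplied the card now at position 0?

Undo the operations in reverse order, starting from position 0:
  undo op 2 (out-shuffle, from top half): 0 ← 0
  undo op 1 (out-shuffle, from top half): 0 ← 0
So the card at position 0 came from original position 0.

0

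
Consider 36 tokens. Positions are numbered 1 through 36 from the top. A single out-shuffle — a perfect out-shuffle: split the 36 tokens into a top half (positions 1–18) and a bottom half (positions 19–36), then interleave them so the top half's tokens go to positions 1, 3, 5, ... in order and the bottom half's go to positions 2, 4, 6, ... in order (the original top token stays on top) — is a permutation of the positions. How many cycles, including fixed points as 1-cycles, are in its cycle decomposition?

7

Trace each unvisited position around until it returns:
(1) (2 3 5 9 17 33 ... len 12) (4 7 13 25 14 27 ... len 12) (6 11 21) (8 15 29 22) (16 31 26) (36)
7 cycles in total.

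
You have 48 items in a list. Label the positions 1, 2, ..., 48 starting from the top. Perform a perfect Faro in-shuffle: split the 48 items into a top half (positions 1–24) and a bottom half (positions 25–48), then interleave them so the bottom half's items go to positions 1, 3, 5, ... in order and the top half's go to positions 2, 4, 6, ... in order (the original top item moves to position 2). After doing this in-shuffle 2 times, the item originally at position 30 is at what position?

Track the item's position through each in-shuffle:
30 → 11 → 22

22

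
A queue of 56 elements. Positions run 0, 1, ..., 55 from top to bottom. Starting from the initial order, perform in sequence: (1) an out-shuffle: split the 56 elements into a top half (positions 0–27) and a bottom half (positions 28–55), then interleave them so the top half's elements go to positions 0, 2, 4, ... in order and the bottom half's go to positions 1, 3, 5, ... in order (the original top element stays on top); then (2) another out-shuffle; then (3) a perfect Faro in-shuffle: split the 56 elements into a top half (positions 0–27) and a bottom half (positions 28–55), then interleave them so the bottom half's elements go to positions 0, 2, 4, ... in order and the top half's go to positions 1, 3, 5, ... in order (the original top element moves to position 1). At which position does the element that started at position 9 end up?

16

Track the element from position 9 forward through each operation:
  after op 1 (out-shuffle): 9 → 18
  after op 2 (out-shuffle): 18 → 36
  after op 3 (in-shuffle): 36 → 16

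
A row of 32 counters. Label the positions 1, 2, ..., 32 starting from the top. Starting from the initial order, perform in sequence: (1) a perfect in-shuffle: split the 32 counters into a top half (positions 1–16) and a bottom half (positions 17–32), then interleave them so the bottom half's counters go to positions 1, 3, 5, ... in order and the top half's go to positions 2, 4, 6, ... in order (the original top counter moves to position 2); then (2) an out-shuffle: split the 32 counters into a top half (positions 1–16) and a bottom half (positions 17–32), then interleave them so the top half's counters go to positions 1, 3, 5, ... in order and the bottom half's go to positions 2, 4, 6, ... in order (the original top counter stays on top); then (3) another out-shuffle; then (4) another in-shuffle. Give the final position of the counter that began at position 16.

31

Track the counter from position 16 forward through each operation:
  after op 1 (in-shuffle): 16 → 32
  after op 2 (out-shuffle): 32 → 32
  after op 3 (out-shuffle): 32 → 32
  after op 4 (in-shuffle): 32 → 31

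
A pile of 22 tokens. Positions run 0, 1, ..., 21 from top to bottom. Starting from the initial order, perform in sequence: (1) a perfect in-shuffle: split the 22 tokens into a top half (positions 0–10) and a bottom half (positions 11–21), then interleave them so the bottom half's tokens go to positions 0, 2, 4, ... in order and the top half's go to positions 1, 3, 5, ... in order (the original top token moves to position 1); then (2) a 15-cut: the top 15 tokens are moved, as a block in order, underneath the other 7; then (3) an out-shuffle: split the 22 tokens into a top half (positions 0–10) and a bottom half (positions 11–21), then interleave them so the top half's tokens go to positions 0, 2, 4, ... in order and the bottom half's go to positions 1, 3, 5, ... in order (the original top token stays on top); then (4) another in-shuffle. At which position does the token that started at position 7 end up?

1

Track the token from position 7 forward through each operation:
  after op 1 (in-shuffle): 7 → 15
  after op 2 (cut 15): 15 → 0
  after op 3 (out-shuffle): 0 → 0
  after op 4 (in-shuffle): 0 → 1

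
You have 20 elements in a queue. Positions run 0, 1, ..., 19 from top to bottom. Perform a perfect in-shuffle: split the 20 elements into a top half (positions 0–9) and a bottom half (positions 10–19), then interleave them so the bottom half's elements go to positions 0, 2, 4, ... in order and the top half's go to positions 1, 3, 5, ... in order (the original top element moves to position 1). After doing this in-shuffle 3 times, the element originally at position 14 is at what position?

Track the element's position through each in-shuffle:
14 → 8 → 17 → 14

14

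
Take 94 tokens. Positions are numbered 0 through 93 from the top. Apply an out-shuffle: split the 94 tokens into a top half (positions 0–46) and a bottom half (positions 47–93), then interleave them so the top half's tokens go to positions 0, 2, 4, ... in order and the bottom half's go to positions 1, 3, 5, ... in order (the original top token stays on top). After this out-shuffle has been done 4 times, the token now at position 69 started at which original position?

45

Work backwards from position 69, undoing one out-shuffle at a time:
69 ← 81 ← 87 ← 90 ← 45
So the token now at position 69 started at position 45.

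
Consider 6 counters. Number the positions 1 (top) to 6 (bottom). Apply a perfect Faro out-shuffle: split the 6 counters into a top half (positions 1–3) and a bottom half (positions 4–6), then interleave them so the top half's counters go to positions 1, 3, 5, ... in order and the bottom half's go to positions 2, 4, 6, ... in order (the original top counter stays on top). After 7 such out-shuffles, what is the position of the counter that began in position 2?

4

Track the counter's position through each out-shuffle:
2 → 3 → 5 → 4 → 2 → 3 → 5 → 4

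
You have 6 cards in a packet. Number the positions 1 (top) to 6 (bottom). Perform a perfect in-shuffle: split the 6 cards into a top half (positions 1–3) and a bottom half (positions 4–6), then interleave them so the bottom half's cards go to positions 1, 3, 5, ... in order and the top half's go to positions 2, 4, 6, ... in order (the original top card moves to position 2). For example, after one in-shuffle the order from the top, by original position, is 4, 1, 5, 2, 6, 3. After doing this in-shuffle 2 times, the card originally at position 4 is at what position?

2

Track the card's position through each in-shuffle:
4 → 1 → 2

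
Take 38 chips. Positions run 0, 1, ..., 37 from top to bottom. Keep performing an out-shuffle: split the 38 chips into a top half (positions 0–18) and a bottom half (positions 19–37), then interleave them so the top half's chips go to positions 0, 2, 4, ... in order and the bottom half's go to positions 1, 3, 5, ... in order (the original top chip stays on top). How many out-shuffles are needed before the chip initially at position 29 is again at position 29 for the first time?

Follow position 29 under repeated out-shuffles:
29 → 21 → 5 → 10 → 20 → 3 → 6 → 12 → ... → 29 (length 36)
It first returns after 36 out-shuffles.

36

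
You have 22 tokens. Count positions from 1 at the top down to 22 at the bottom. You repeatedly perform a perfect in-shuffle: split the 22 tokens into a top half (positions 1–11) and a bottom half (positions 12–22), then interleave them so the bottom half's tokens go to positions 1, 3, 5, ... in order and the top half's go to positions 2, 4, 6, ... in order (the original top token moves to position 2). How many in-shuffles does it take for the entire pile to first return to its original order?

The in-shuffle permutes the 22 positions with cycle lengths [11, 11].
Every token is home exactly when every cycle has completed a whole number of laps, i.e. after lcm(11) = 11 in-shuffles.

11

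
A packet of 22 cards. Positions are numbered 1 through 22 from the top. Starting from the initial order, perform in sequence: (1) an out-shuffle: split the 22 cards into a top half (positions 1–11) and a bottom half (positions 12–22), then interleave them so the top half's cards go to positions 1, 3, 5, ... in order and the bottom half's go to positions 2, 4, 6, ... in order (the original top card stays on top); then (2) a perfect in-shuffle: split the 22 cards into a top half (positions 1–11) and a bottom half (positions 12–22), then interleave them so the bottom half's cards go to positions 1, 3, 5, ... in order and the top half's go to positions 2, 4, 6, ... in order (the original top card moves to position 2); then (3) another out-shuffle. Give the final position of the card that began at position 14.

Track the card from position 14 forward through each operation:
  after op 1 (out-shuffle): 14 → 6
  after op 2 (in-shuffle): 6 → 12
  after op 3 (out-shuffle): 12 → 2

2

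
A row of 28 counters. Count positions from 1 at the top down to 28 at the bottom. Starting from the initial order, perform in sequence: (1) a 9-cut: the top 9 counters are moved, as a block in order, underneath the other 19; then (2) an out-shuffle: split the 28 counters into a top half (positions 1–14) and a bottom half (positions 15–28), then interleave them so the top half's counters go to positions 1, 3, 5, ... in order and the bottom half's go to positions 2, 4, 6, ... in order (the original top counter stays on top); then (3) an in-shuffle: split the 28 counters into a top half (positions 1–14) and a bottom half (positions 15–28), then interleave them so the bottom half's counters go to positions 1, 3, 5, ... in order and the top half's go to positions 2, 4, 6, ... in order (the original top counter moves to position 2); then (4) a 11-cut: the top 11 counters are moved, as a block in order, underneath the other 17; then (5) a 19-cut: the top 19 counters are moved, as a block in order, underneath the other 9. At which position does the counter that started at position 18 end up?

Track the counter from position 18 forward through each operation:
  after op 1 (cut 9): 18 → 9
  after op 2 (out-shuffle): 9 → 17
  after op 3 (in-shuffle): 17 → 5
  after op 4 (cut 11): 5 → 22
  after op 5 (cut 19): 22 → 3

3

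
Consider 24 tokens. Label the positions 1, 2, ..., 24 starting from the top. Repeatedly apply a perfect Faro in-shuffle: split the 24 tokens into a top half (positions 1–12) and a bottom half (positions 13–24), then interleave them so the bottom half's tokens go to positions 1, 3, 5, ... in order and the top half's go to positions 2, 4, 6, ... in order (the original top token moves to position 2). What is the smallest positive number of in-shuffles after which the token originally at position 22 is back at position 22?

Follow position 22 under repeated in-shuffles:
22 → 19 → 13 → 1 → 2 → 4 → 8 → 16 → 7 → 14 → 3 → 6 → 12 → 24 → 23 → 21 → 17 → 9 → 18 → 11 → 22
It first returns after 20 in-shuffles.

20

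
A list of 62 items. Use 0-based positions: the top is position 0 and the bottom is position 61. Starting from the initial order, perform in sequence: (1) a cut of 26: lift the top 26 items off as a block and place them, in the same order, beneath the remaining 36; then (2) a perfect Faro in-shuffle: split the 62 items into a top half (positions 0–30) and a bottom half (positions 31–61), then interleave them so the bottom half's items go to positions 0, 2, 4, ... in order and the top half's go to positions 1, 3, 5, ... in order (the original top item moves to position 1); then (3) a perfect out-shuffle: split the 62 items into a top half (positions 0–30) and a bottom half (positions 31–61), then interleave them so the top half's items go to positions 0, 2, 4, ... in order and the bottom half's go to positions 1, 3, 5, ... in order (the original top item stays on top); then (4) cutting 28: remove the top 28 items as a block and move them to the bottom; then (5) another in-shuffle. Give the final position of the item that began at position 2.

Track the item from position 2 forward through each operation:
  after op 1 (cut 26): 2 → 38
  after op 2 (in-shuffle): 38 → 14
  after op 3 (out-shuffle): 14 → 28
  after op 4 (cut 28): 28 → 0
  after op 5 (in-shuffle): 0 → 1

1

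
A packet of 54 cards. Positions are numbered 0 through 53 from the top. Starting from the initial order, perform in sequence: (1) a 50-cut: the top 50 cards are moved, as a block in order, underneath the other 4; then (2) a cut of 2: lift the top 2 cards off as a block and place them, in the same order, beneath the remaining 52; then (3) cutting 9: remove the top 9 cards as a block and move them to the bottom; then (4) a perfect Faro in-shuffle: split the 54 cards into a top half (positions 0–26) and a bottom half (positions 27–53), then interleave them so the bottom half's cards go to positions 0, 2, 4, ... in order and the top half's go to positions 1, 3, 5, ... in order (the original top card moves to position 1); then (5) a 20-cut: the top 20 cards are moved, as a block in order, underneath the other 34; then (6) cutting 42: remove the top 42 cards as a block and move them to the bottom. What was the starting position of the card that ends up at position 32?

Undo the operations in reverse order, starting from position 32:
  undo op 6 (cut 42): 32 ← 20
  undo op 5 (cut 20): 20 ← 40
  undo op 4 (in-shuffle, from bottom half): 40 ← 47
  undo op 3 (cut 9): 47 ← 2
  undo op 2 (cut 2): 2 ← 4
  undo op 1 (cut 50): 4 ← 0
So the card at position 32 came from original position 0.

0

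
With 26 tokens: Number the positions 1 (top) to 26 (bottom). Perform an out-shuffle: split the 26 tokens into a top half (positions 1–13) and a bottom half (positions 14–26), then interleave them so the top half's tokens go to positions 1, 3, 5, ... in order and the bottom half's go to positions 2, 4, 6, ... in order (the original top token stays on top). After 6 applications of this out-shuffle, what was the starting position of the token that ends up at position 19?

13

Work backwards from position 19, undoing one out-shuffle at a time:
19 ← 10 ← 18 ← 22 ← 24 ← 25 ← 13
So the token now at position 19 started at position 13.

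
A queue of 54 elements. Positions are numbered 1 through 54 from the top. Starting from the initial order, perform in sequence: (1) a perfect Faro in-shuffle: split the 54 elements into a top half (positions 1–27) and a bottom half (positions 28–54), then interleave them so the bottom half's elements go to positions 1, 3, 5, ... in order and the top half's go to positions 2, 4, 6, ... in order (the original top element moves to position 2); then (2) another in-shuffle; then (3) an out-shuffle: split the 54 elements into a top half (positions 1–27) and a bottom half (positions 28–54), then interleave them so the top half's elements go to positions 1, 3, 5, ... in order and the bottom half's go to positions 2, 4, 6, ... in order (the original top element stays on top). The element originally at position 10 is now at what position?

Track the element from position 10 forward through each operation:
  after op 1 (in-shuffle): 10 → 20
  after op 2 (in-shuffle): 20 → 40
  after op 3 (out-shuffle): 40 → 26

26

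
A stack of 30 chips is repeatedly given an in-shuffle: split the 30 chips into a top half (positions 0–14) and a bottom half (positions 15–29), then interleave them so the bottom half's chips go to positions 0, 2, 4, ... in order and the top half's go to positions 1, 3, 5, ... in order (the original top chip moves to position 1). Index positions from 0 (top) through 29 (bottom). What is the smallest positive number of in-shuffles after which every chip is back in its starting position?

The in-shuffle permutes the 30 positions with cycle lengths [5, 5, 5, 5, 5, 5].
Every chip is home exactly when every cycle has completed a whole number of laps, i.e. after lcm(5) = 5 in-shuffles.

5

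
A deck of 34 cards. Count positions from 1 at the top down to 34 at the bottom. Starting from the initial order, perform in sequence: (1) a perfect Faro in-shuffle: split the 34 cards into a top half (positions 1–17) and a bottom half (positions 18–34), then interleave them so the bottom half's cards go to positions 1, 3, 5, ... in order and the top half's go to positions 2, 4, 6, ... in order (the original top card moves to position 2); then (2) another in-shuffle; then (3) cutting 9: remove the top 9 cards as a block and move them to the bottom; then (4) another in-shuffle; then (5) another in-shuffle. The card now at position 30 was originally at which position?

Undo the operations in reverse order, starting from position 30:
  undo op 5 (in-shuffle, from top half): 30 ← 15
  undo op 4 (in-shuffle, from bottom half): 15 ← 25
  undo op 3 (cut 9): 25 ← 34
  undo op 2 (in-shuffle, from top half): 34 ← 17
  undo op 1 (in-shuffle, from bottom half): 17 ← 26
So the card at position 30 came from original position 26.

26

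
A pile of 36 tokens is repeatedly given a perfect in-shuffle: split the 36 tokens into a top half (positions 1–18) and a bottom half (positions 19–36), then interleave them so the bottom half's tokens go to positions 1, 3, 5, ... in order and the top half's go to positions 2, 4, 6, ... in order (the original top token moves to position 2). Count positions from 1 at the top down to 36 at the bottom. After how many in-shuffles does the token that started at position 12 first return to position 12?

36

Follow position 12 under repeated in-shuffles:
12 → 24 → 11 → 22 → 7 → 14 → 28 → 19 → ... → 12 (length 36)
It first returns after 36 in-shuffles.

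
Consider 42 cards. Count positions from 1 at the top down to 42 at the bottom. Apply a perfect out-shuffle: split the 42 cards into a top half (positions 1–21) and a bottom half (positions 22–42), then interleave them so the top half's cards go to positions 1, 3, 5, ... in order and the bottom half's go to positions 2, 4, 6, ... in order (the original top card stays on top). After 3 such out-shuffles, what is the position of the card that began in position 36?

35

Track the card's position through each out-shuffle:
36 → 30 → 18 → 35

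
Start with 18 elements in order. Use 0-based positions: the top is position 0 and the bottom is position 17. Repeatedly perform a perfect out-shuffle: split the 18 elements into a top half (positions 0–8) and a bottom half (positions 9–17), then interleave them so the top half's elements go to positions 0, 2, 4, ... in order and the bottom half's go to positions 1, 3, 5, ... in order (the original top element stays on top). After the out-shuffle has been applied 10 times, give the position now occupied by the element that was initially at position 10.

Track the element's position through each out-shuffle:
10 → 3 → 6 → 12 → 7 → 14 → 11 → 5 → 10 → 3 → 6

6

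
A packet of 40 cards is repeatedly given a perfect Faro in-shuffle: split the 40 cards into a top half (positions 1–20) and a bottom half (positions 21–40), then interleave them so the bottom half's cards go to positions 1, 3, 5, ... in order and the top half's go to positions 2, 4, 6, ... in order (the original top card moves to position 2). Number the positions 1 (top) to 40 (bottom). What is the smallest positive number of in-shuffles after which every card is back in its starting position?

20

The in-shuffle permutes the 40 positions with cycle lengths [20, 20].
Every card is home exactly when every cycle has completed a whole number of laps, i.e. after lcm(20) = 20 in-shuffles.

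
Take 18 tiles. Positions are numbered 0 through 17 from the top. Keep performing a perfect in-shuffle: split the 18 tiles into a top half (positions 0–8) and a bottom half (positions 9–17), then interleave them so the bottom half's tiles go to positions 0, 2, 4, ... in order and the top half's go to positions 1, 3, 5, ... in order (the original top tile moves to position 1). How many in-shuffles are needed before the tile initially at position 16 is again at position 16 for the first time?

18

Follow position 16 under repeated in-shuffles:
16 → 14 → 10 → 2 → 5 → 11 → 4 → 9 → 0 → 1 → 3 → 7 → 15 → 12 → 6 → 13 → 8 → 17 → 16
It first returns after 18 in-shuffles.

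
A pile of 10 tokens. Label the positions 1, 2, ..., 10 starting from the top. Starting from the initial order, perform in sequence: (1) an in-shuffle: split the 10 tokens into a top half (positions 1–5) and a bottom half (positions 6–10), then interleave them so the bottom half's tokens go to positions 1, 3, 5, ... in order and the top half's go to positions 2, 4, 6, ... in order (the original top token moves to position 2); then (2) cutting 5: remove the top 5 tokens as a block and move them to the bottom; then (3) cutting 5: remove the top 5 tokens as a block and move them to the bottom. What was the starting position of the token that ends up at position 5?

8

Undo the operations in reverse order, starting from position 5:
  undo op 3 (cut 5): 5 ← 10
  undo op 2 (cut 5): 10 ← 5
  undo op 1 (in-shuffle, from bottom half): 5 ← 8
So the token at position 5 came from original position 8.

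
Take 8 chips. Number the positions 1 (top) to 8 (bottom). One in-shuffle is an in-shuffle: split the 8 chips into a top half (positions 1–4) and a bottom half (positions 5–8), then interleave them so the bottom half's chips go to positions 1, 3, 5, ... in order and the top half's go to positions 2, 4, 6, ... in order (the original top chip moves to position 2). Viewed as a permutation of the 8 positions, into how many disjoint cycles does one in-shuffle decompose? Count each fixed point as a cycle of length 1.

Trace each unvisited position around until it returns:
(1 2 4 8 7 5) (3 6)
2 cycles in total.

2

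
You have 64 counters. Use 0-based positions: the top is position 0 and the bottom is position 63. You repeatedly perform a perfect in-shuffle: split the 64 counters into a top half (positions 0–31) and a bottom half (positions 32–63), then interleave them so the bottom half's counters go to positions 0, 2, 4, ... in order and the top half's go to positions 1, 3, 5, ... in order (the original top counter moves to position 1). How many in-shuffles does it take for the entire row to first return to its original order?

12

The in-shuffle permutes the 64 positions with cycle lengths [4, 12, 12, 12, 12, 12].
Every counter is home exactly when every cycle has completed a whole number of laps, i.e. after lcm(4, 12) = 12 in-shuffles.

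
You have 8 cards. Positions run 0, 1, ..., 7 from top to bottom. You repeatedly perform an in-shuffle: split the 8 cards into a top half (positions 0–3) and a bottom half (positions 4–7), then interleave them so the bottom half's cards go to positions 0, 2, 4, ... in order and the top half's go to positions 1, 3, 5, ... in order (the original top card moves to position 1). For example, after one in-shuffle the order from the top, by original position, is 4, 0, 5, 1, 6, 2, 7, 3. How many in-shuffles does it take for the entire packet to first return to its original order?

The in-shuffle permutes the 8 positions with cycle lengths [2, 6].
Every card is home exactly when every cycle has completed a whole number of laps, i.e. after lcm(2, 6) = 6 in-shuffles.

6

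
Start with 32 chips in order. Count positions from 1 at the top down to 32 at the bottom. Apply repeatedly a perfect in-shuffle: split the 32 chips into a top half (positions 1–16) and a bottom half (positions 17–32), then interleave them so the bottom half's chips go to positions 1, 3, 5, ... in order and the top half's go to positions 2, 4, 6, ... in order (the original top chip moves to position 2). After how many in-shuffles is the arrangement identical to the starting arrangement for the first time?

10

The in-shuffle permutes the 32 positions with cycle lengths [2, 10, 10, 10].
Every chip is home exactly when every cycle has completed a whole number of laps, i.e. after lcm(2, 10) = 10 in-shuffles.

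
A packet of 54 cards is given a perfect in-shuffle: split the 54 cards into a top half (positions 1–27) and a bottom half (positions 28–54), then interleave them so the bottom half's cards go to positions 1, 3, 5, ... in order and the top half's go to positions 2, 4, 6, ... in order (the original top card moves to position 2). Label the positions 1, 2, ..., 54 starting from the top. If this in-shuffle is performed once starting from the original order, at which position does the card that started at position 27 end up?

54

Track the card's position through each in-shuffle:
27 → 54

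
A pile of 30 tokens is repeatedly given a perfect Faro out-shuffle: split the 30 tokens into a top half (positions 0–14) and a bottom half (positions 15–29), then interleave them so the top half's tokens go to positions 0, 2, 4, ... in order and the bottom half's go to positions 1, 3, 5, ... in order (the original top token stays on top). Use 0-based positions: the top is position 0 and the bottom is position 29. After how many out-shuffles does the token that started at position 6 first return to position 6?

28

Follow position 6 under repeated out-shuffles:
6 → 12 → 24 → 19 → 9 → 18 → 7 → 14 → ... → 6 (length 28)
It first returns after 28 out-shuffles.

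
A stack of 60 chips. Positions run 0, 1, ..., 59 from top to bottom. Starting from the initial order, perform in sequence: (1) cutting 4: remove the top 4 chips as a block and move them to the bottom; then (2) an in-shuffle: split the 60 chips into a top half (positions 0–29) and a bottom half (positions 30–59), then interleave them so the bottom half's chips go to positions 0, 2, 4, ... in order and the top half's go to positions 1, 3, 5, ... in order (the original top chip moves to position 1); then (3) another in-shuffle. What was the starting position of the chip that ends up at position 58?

33

Undo the operations in reverse order, starting from position 58:
  undo op 3 (in-shuffle, from bottom half): 58 ← 59
  undo op 2 (in-shuffle, from top half): 59 ← 29
  undo op 1 (cut 4): 29 ← 33
So the chip at position 58 came from original position 33.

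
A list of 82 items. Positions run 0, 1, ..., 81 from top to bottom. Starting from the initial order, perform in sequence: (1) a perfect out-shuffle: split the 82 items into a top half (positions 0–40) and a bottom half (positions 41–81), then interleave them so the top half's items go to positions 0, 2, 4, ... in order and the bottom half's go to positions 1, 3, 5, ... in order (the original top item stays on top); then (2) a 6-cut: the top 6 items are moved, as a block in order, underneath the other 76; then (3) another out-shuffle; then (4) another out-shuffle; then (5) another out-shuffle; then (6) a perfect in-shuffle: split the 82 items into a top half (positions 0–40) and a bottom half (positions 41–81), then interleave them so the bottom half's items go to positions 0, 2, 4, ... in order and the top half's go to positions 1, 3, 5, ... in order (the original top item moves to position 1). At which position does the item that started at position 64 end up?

Track the item from position 64 forward through each operation:
  after op 1 (out-shuffle): 64 → 47
  after op 2 (cut 6): 47 → 41
  after op 3 (out-shuffle): 41 → 1
  after op 4 (out-shuffle): 1 → 2
  after op 5 (out-shuffle): 2 → 4
  after op 6 (in-shuffle): 4 → 9

9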